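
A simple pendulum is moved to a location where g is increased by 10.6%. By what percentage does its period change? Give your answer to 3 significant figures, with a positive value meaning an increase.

T ∝ 1/√g, so T'/T = 1/√(1.106) = 0.9509.
Percentage change in T = (0.9509 − 1) × 100% = -4.91%.

-4.91%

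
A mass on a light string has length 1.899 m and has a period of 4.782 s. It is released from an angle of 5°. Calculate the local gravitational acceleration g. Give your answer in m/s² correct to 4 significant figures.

From T = 2π√(L/g), g = 4π²L/T² = 4π² × 1.899/4.7820² = 3.278 m/s².

3.278 m/s²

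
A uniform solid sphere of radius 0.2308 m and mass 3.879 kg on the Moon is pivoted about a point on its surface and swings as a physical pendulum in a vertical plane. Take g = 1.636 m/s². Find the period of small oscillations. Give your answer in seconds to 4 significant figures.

I_cm = (2/5)mr² = 0.082652 kg·m². The pivot is at distance d = 0.2308 m from the centre of mass.
By the parallel-axis theorem, I = I_cm + md² = 0.082652 + 0.20663 = 0.28928 kg·m².
T = 2π√(I/(mgd)) = 2π√(0.28928/(3.879 × 1.636 × 0.2308)) = 2.792 s.

2.792 s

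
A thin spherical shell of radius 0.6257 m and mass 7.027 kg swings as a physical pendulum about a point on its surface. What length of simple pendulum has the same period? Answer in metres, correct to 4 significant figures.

1.043 m

The equivalent simple-pendulum length is L_eq = I/(md), where I is about the pivot and d = 0.62570 m.
I_cm = (2/3)mR² = 1.8340 kg·m², so I = I_cm + md² = 1.8340 + 2.7511 = 4.5851 kg·m².
L_eq = 4.5851/(7.027 × 0.62570) = 1.043 m.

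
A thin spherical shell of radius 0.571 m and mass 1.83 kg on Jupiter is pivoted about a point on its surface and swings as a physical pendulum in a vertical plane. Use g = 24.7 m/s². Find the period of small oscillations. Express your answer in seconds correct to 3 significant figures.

1.23 s

I_cm = (2/3)mr² = 0.3978 kg·m². The pivot is at distance d = 0.571 m from the centre of mass.
By the parallel-axis theorem, I = I_cm + md² = 0.3978 + 0.5967 = 0.9944 kg·m².
T = 2π√(I/(mgd)) = 2π√(0.9944/(1.83 × 24.7 × 0.571)) = 1.23 s.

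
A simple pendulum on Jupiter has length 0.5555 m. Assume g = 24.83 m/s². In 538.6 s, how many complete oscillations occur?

T = 2π√(L/g) = 2π√(0.5555/24.83) = 0.93980 s.
Number of complete oscillations = ⌊538.6/0.93980⌋ = ⌊573.10⌋ = 573.

573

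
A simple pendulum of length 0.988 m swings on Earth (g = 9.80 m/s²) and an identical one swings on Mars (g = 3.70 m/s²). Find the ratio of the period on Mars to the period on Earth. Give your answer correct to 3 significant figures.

T ∝ 1/√g, so T₂/T₁ = √(g₁/g₂) = √(9.80/3.70) = 1.63.

1.63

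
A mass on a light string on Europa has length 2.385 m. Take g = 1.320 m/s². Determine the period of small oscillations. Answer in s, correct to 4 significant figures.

8.446 s

T = 2π√(L/g) = 2π√(2.385/1.320) = 2π × 1.3442 = 8.446 s.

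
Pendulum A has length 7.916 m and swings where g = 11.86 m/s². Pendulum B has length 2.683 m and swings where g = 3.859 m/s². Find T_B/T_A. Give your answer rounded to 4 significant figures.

1.021

T = 2π√(L/g), so T_B/T_A = √((L_B/g_B)/(L_A/g_A)) = √((2.683/3.859)/(7.916/11.86)) = 1.021.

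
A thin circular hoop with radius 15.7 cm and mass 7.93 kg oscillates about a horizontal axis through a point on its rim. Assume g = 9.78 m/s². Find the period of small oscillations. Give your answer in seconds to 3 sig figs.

1.13 s

I_cm = mr² = 0.1955 kg·m². The pivot is at distance d = 0.157 m from the centre of mass.
By the parallel-axis theorem, I = I_cm + md² = 0.1955 + 0.1955 = 0.3909 kg·m².
T = 2π√(I/(mgd)) = 2π√(0.3909/(7.93 × 9.78 × 0.157)) = 1.13 s.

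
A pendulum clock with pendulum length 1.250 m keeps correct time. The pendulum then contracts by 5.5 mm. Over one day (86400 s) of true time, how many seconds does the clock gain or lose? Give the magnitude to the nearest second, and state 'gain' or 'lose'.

T ∝ √L, so T'/T = √(1.24450/1.250) = 0.997798.
In 86400 s of true time the clock registers 86400/0.997798 = 86590.7 s, so it gains 191 s.

gain 191 s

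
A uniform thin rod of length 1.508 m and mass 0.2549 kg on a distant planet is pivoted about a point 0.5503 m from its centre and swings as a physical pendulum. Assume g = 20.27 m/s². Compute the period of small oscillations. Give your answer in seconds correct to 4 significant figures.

1.320 s

For a physical pendulum T = 2π√(I/(mgd)), with d = 0.55030 m from pivot to centre of mass.
I_cm = mL²/12 = 0.2549 × 1.508²/12 = 0.048305 kg·m²; I = I_cm + md² = 0.048305 + 0.2549 × 0.55030² = 0.12550 kg·m².
T = 2π√(0.12550/(0.2549 × 20.27 × 0.55030)) = 1.320 s.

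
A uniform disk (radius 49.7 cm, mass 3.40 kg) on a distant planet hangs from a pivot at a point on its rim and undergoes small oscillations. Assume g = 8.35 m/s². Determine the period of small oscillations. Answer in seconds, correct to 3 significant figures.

1.88 s

I_cm = ½mr² = 0.4199 kg·m². The pivot is at distance d = 0.497 m from the centre of mass.
By the parallel-axis theorem, I = I_cm + md² = 0.4199 + 0.8398 = 1.260 kg·m².
T = 2π√(I/(mgd)) = 2π√(1.260/(3.40 × 8.35 × 0.497)) = 1.88 s.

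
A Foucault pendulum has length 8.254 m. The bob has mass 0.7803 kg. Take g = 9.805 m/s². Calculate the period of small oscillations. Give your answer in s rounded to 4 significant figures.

T = 2π√(L/g) = 2π√(8.254/9.805) = 2π × 0.91750 = 5.765 s.

5.765 s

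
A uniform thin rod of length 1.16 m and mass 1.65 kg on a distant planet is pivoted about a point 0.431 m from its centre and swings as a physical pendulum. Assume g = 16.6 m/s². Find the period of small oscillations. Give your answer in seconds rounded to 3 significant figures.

For a physical pendulum T = 2π√(I/(mgd)), with d = 0.4310 m from pivot to centre of mass.
I_cm = mL²/12 = 1.65 × 1.16²/12 = 0.1850 kg·m²; I = I_cm + md² = 0.1850 + 1.65 × 0.4310² = 0.4915 kg·m².
T = 2π√(0.4915/(1.65 × 16.6 × 0.4310)) = 1.28 s.

1.28 s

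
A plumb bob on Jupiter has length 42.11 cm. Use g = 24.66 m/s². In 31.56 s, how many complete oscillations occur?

38

T = 2π√(L/g) = 2π√(0.4211/24.66) = 0.82106 s.
Number of complete oscillations = ⌊31.56/0.82106⌋ = ⌊38.438⌋ = 38.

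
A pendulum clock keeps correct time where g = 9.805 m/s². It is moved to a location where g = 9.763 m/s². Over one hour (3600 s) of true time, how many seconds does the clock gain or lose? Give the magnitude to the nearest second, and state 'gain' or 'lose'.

lose 8 s

The clock's period scales as T ∝ 1/√g, so T'/T = √(9.805/9.763) = 1.00215.
In 3600 s of true time the clock registers 3600/1.00215 = 3592.3 s, so it loses 8 s.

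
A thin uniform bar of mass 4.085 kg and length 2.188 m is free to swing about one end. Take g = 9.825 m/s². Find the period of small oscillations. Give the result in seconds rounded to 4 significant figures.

2.421 s

For a physical pendulum T = 2π√(I/(mgd)), with d = 1.0940 m from pivot to centre of mass.
I_cm = mL²/12 = 4.085 × 2.188²/12 = 1.6297 kg·m²; I = I_cm + md² = 1.6297 + 4.085 × 1.0940² = 6.5188 kg·m².
T = 2π√(6.5188/(4.085 × 9.825 × 1.0940)) = 2.421 s.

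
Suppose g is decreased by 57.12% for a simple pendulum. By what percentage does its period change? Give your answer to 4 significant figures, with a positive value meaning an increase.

52.71%

T ∝ 1/√g, so T'/T = 1/√(0.42880) = 1.5271.
Percentage change in T = (1.5271 − 1) × 100% = 52.71%.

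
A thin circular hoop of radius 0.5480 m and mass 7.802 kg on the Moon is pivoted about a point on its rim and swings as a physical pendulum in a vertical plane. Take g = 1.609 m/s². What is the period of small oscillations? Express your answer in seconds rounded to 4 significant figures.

5.186 s

I_cm = mr² = 2.3430 kg·m². The pivot is at distance d = 0.5480 m from the centre of mass.
By the parallel-axis theorem, I = I_cm + md² = 2.3430 + 2.3430 = 4.6859 kg·m².
T = 2π√(I/(mgd)) = 2π√(4.6859/(7.802 × 1.609 × 0.5480)) = 5.186 s.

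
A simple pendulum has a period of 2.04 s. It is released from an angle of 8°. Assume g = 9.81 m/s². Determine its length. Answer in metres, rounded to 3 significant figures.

1.03 m

From T = 2π√(L/g), L = gT²/(4π²) = 9.81 × 2.040²/(4π²) = 1.03 m.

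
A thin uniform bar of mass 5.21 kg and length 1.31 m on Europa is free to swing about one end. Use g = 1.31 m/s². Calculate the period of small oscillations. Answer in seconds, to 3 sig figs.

5.13 s

For a physical pendulum T = 2π√(I/(mgd)), with d = 0.6550 m from pivot to centre of mass.
I_cm = mL²/12 = 5.21 × 1.31²/12 = 0.7451 kg·m²; I = I_cm + md² = 0.7451 + 5.21 × 0.6550² = 2.980 kg·m².
T = 2π√(2.980/(5.21 × 1.31 × 0.6550)) = 5.13 s.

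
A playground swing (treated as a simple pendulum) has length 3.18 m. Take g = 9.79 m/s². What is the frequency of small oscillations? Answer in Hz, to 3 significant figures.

0.279 Hz

T = 2π√(L/g) = 2π√(3.18/9.79) = 3.581 s, so f = 1/T = 0.279 Hz.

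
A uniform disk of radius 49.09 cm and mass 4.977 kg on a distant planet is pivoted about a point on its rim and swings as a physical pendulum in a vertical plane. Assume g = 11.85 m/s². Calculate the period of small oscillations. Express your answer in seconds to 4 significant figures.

I_cm = ½mr² = 0.59969 kg·m². The pivot is at distance d = 0.4909 m from the centre of mass.
By the parallel-axis theorem, I = I_cm + md² = 0.59969 + 1.1994 = 1.7991 kg·m².
T = 2π√(I/(mgd)) = 2π√(1.7991/(4.977 × 11.85 × 0.4909)) = 1.566 s.

1.566 s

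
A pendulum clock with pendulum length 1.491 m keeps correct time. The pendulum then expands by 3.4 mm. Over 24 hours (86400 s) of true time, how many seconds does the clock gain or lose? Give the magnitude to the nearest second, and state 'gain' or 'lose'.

T ∝ √L, so T'/T = √(1.49440/1.491) = 1.00114.
In 86400 s of true time the clock registers 86400/1.00114 = 86301.7 s, so it loses 98 s.

lose 98 s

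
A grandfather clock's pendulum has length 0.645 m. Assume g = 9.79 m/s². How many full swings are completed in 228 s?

T = 2π√(L/g) = 2π√(0.645/9.79) = 1.613 s.
Number of complete oscillations = ⌊228/1.613⌋ = ⌊141.4⌋ = 141.

141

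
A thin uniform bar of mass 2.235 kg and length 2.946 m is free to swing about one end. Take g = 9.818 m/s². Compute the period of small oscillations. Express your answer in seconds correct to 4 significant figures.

For a physical pendulum T = 2π√(I/(mgd)), with d = 1.4730 m from pivot to centre of mass.
I_cm = mL²/12 = 2.235 × 2.946²/12 = 1.6164 kg·m²; I = I_cm + md² = 1.6164 + 2.235 × 1.4730² = 6.4658 kg·m².
T = 2π√(6.4658/(2.235 × 9.818 × 1.4730)) = 2.810 s.

2.810 s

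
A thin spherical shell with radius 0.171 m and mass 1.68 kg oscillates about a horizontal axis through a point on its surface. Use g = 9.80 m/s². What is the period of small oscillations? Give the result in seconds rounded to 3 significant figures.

1.07 s

I_cm = (2/3)mr² = 0.03275 kg·m². The pivot is at distance d = 0.171 m from the centre of mass.
By the parallel-axis theorem, I = I_cm + md² = 0.03275 + 0.04912 = 0.08187 kg·m².
T = 2π√(I/(mgd)) = 2π√(0.08187/(1.68 × 9.80 × 0.171)) = 1.07 s.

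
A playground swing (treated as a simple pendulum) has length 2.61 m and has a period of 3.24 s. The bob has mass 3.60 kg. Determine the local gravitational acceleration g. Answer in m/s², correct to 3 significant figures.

9.82 m/s²

From T = 2π√(L/g), g = 4π²L/T² = 4π² × 2.61/3.240² = 9.82 m/s².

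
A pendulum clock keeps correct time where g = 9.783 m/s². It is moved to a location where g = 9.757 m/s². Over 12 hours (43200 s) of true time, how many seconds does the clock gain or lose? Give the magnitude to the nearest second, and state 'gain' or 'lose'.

The clock's period scales as T ∝ 1/√g, so T'/T = √(9.783/9.757) = 1.00133.
In 43200 s of true time the clock registers 43200/1.00133 = 43142.6 s, so it loses 57 s.

lose 57 s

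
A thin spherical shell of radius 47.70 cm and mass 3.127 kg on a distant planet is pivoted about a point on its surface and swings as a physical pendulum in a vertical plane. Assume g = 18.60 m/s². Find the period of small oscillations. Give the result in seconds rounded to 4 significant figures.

1.299 s

I_cm = (2/3)mr² = 0.47432 kg·m². The pivot is at distance d = 0.4770 m from the centre of mass.
By the parallel-axis theorem, I = I_cm + md² = 0.47432 + 0.71148 = 1.1858 kg·m².
T = 2π√(I/(mgd)) = 2π√(1.1858/(3.127 × 18.60 × 0.4770)) = 1.299 s.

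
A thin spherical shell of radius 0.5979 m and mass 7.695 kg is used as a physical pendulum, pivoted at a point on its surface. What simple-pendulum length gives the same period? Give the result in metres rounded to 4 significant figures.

The equivalent simple-pendulum length is L_eq = I/(md), where I is about the pivot and d = 0.59790 m.
I_cm = (2/3)mR² = 1.8339 kg·m², so I = I_cm + md² = 1.8339 + 2.7508 = 4.5847 kg·m².
L_eq = 4.5847/(7.695 × 0.59790) = 0.9965 m.

0.9965 m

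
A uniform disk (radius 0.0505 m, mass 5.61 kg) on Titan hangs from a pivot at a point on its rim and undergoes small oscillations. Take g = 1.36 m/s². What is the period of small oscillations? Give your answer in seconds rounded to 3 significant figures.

1.48 s

I_cm = ½mr² = 0.007153 kg·m². The pivot is at distance d = 0.0505 m from the centre of mass.
By the parallel-axis theorem, I = I_cm + md² = 0.007153 + 0.01431 = 0.02146 kg·m².
T = 2π√(I/(mgd)) = 2π√(0.02146/(5.61 × 1.36 × 0.0505)) = 1.48 s.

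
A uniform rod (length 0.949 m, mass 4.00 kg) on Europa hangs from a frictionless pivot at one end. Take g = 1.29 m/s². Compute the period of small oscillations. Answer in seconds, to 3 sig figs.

4.40 s

For a physical pendulum T = 2π√(I/(mgd)), with d = 0.4745 m from pivot to centre of mass.
I_cm = mL²/12 = 4.00 × 0.949²/12 = 0.3002 kg·m²; I = I_cm + md² = 0.3002 + 4.00 × 0.4745² = 1.201 kg·m².
T = 2π√(1.201/(4.00 × 1.29 × 0.4745)) = 4.40 s.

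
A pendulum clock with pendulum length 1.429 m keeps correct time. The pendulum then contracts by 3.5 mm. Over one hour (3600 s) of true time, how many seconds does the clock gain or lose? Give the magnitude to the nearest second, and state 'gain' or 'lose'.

T ∝ √L, so T'/T = √(1.42550/1.429) = 0.998775.
In 3600 s of true time the clock registers 3600/0.998775 = 3604.4 s, so it gains 4 s.

gain 4 s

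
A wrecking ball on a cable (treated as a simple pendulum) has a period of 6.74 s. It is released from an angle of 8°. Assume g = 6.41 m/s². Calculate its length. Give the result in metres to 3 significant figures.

7.38 m

From T = 2π√(L/g), L = gT²/(4π²) = 6.41 × 6.740²/(4π²) = 7.38 m.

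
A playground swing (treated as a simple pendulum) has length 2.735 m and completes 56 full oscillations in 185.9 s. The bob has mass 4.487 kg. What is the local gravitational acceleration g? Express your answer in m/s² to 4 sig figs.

T = 185.9/56 = 3.3196 s.
From T = 2π√(L/g), g = 4π²L/T² = 4π² × 2.735/3.3196² = 9.798 m/s².

9.798 m/s²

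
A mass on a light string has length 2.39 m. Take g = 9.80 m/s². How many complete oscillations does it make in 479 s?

T = 2π√(L/g) = 2π√(2.39/9.80) = 3.103 s.
Number of complete oscillations = ⌊479/3.103⌋ = ⌊154.4⌋ = 154.

154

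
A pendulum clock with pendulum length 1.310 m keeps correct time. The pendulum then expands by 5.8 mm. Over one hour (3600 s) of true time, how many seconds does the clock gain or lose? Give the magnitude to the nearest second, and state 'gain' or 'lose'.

lose 8 s

T ∝ √L, so T'/T = √(1.31580/1.310) = 1.00221.
In 3600 s of true time the clock registers 3600/1.00221 = 3592.1 s, so it loses 8 s.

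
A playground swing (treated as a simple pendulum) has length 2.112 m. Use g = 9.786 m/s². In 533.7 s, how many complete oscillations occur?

T = 2π√(L/g) = 2π√(2.112/9.786) = 2.9189 s.
Number of complete oscillations = ⌊533.7/2.9189⌋ = ⌊182.84⌋ = 182.

182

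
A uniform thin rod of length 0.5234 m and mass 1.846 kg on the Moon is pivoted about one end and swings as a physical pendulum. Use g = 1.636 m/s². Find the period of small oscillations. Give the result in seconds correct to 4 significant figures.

For a physical pendulum T = 2π√(I/(mgd)), with d = 0.26170 m from pivot to centre of mass.
I_cm = mL²/12 = 1.846 × 0.5234²/12 = 0.042142 kg·m²; I = I_cm + md² = 0.042142 + 1.846 × 0.26170² = 0.16857 kg·m².
T = 2π√(0.16857/(1.846 × 1.636 × 0.26170)) = 2.902 s.

2.902 s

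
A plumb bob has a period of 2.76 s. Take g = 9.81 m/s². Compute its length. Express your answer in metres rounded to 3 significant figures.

1.89 m

From T = 2π√(L/g), L = gT²/(4π²) = 9.81 × 2.760²/(4π²) = 1.89 m.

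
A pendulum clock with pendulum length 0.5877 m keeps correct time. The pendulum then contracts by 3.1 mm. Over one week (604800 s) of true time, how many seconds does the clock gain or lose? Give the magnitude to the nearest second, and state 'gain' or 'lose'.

T ∝ √L, so T'/T = √(0.58460/0.5877) = 0.997359.
In 604800 s of true time the clock registers 604800/0.997359 = 606401.4 s, so it gains 1601 s.

gain 1601 s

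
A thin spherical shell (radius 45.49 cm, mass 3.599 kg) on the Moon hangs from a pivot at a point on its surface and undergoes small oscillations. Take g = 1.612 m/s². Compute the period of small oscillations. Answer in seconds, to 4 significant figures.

I_cm = (2/3)mr² = 0.49650 kg·m². The pivot is at distance d = 0.4549 m from the centre of mass.
By the parallel-axis theorem, I = I_cm + md² = 0.49650 + 0.74476 = 1.2413 kg·m².
T = 2π√(I/(mgd)) = 2π√(1.2413/(3.599 × 1.612 × 0.4549)) = 4.309 s.

4.309 s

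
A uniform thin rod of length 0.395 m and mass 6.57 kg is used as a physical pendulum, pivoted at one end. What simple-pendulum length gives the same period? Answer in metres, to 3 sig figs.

The equivalent simple-pendulum length is L_eq = I/(md), where I is about the pivot and d = 0.1975 m.
I_cm = (1/12)mL² = 0.08542 kg·m², so I = I_cm + md² = 0.08542 + 0.2563 = 0.3417 kg·m².
L_eq = 0.3417/(6.57 × 0.1975) = 0.263 m.

0.263 m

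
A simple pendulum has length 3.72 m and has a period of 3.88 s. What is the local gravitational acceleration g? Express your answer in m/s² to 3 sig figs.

From T = 2π√(L/g), g = 4π²L/T² = 4π² × 3.72/3.880² = 9.76 m/s².

9.76 m/s²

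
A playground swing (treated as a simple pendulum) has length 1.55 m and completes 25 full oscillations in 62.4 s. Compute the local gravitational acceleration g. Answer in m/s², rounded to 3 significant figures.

T = 62.4/25 = 2.496 s.
From T = 2π√(L/g), g = 4π²L/T² = 4π² × 1.55/2.496² = 9.82 m/s².

9.82 m/s²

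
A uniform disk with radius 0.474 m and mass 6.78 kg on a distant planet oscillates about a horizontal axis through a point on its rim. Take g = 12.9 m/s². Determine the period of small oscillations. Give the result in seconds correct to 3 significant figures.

I_cm = ½mr² = 0.7617 kg·m². The pivot is at distance d = 0.474 m from the centre of mass.
By the parallel-axis theorem, I = I_cm + md² = 0.7617 + 1.523 = 2.285 kg·m².
T = 2π√(I/(mgd)) = 2π√(2.285/(6.78 × 12.9 × 0.474)) = 1.48 s.

1.48 s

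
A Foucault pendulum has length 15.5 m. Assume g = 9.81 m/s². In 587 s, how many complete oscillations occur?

74

T = 2π√(L/g) = 2π√(15.5/9.81) = 7.898 s.
Number of complete oscillations = ⌊587/7.898⌋ = ⌊74.32⌋ = 74.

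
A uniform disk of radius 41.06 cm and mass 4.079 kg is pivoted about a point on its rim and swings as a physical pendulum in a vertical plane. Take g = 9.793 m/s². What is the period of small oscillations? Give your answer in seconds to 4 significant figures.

I_cm = ½mr² = 0.34384 kg·m². The pivot is at distance d = 0.4106 m from the centre of mass.
By the parallel-axis theorem, I = I_cm + md² = 0.34384 + 0.68769 = 1.0315 kg·m².
T = 2π√(I/(mgd)) = 2π√(1.0315/(4.079 × 9.793 × 0.4106)) = 1.576 s.

1.576 s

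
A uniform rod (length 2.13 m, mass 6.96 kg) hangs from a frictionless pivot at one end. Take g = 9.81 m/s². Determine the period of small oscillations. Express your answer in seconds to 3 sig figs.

For a physical pendulum T = 2π√(I/(mgd)), with d = 1.065 m from pivot to centre of mass.
I_cm = mL²/12 = 6.96 × 2.13²/12 = 2.631 kg·m²; I = I_cm + md² = 2.631 + 6.96 × 1.065² = 10.53 kg·m².
T = 2π√(10.53/(6.96 × 9.81 × 1.065)) = 2.39 s.

2.39 s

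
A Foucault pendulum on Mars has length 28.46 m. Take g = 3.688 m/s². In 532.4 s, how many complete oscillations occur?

30

T = 2π√(L/g) = 2π√(28.46/3.688) = 17.454 s.
Number of complete oscillations = ⌊532.4/17.454⌋ = ⌊30.503⌋ = 30.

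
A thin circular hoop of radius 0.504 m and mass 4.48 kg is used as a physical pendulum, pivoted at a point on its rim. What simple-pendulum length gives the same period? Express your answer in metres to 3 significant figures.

1.01 m

The equivalent simple-pendulum length is L_eq = I/(md), where I is about the pivot and d = 0.5040 m.
I_cm = mR² = 1.138 kg·m², so I = I_cm + md² = 1.138 + 1.138 = 2.276 kg·m².
L_eq = 2.276/(4.48 × 0.5040) = 1.01 m.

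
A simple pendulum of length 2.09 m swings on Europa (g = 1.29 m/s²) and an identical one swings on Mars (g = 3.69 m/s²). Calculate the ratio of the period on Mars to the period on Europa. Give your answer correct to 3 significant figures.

T ∝ 1/√g, so T₂/T₁ = √(g₁/g₂) = √(1.29/3.69) = 0.591.

0.591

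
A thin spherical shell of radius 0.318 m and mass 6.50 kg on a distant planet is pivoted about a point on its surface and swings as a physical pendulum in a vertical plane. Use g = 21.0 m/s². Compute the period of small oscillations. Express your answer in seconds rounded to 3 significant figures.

I_cm = (2/3)mr² = 0.4382 kg·m². The pivot is at distance d = 0.318 m from the centre of mass.
By the parallel-axis theorem, I = I_cm + md² = 0.4382 + 0.6573 = 1.096 kg·m².
T = 2π√(I/(mgd)) = 2π√(1.096/(6.50 × 21.0 × 0.318)) = 0.998 s.

0.998 s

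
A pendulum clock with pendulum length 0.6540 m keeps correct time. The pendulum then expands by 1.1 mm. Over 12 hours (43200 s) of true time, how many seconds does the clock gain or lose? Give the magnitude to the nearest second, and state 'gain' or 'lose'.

T ∝ √L, so T'/T = √(0.65510/0.6540) = 1.00084.
In 43200 s of true time the clock registers 43200/1.00084 = 43163.7 s, so it loses 36 s.

lose 36 s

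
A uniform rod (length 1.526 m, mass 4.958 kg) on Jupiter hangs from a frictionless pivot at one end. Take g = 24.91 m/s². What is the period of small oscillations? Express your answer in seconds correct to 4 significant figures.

For a physical pendulum T = 2π√(I/(mgd)), with d = 0.76300 m from pivot to centre of mass.
I_cm = mL²/12 = 4.958 × 1.526²/12 = 0.96213 kg·m²; I = I_cm + md² = 0.96213 + 4.958 × 0.76300² = 3.8485 kg·m².
T = 2π√(3.8485/(4.958 × 24.91 × 0.76300)) = 1.270 s.

1.270 s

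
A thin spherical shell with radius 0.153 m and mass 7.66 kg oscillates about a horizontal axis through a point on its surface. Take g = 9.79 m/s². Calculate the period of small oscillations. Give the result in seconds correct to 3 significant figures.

I_cm = (2/3)mr² = 0.1195 kg·m². The pivot is at distance d = 0.153 m from the centre of mass.
By the parallel-axis theorem, I = I_cm + md² = 0.1195 + 0.1793 = 0.2989 kg·m².
T = 2π√(I/(mgd)) = 2π√(0.2989/(7.66 × 9.79 × 0.153)) = 1.01 s.

1.01 s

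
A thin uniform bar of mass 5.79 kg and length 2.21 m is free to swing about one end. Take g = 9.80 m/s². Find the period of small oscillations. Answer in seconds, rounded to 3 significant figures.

2.44 s

For a physical pendulum T = 2π√(I/(mgd)), with d = 1.105 m from pivot to centre of mass.
I_cm = mL²/12 = 5.79 × 2.21²/12 = 2.357 kg·m²; I = I_cm + md² = 2.357 + 5.79 × 1.105² = 9.426 kg·m².
T = 2π√(9.426/(5.79 × 9.80 × 1.105)) = 2.44 s.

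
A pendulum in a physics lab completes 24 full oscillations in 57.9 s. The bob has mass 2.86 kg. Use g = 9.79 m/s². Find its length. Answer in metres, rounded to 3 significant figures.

1.44 m

T = 57.9/24 = 2.413 s.
From T = 2π√(L/g), L = gT²/(4π²) = 9.79 × 2.413²/(4π²) = 1.44 m.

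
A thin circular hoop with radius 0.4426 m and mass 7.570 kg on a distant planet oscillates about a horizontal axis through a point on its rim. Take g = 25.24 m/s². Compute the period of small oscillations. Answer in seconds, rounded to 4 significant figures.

I_cm = mr² = 1.4829 kg·m². The pivot is at distance d = 0.4426 m from the centre of mass.
By the parallel-axis theorem, I = I_cm + md² = 1.4829 + 1.4829 = 2.9658 kg·m².
T = 2π√(I/(mgd)) = 2π√(2.9658/(7.570 × 25.24 × 0.4426)) = 1.177 s.

1.177 s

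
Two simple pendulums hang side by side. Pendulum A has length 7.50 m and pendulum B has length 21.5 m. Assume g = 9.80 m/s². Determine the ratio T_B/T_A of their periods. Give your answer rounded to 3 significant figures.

1.69

T ∝ √L, so T_B/T_A = √(L_B/L_A) = √(21.5/7.50) = 1.69.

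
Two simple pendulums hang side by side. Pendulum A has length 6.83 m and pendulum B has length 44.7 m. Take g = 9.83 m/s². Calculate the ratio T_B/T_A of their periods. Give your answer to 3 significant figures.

T ∝ √L, so T_B/T_A = √(L_B/L_A) = √(44.7/6.83) = 2.56.

2.56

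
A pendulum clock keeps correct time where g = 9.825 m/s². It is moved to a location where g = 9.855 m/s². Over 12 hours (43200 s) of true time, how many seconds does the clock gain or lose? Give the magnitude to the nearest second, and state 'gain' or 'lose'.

The clock's period scales as T ∝ 1/√g, so T'/T = √(9.825/9.855) = 0.998477.
In 43200 s of true time the clock registers 43200/0.998477 = 43265.9 s, so it gains 66 s.

gain 66 s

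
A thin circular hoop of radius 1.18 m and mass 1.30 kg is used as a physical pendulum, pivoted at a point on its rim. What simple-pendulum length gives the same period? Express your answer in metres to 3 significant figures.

The equivalent simple-pendulum length is L_eq = I/(md), where I is about the pivot and d = 1.180 m.
I_cm = mR² = 1.810 kg·m², so I = I_cm + md² = 1.810 + 1.810 = 3.620 kg·m².
L_eq = 3.620/(1.30 × 1.180) = 2.36 m.

2.36 m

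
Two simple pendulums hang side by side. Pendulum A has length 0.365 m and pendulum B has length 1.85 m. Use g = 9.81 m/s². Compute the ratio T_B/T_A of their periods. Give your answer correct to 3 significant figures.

T ∝ √L, so T_B/T_A = √(L_B/L_A) = √(1.85/0.365) = 2.25.

2.25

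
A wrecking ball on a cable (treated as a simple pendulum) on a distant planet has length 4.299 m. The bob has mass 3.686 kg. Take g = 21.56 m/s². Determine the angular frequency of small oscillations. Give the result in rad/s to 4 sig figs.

ω = √(g/L) = √(21.56/4.299) = 2.239 rad/s.

2.239 rad/s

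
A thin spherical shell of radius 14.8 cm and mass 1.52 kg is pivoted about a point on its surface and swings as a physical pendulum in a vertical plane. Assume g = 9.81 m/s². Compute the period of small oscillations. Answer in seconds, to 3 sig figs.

0.996 s

I_cm = (2/3)mr² = 0.02220 kg·m². The pivot is at distance d = 0.148 m from the centre of mass.
By the parallel-axis theorem, I = I_cm + md² = 0.02220 + 0.03329 = 0.05549 kg·m².
T = 2π√(I/(mgd)) = 2π√(0.05549/(1.52 × 9.81 × 0.148)) = 0.996 s.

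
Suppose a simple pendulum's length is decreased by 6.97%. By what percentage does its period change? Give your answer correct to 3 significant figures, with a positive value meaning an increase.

-3.55%

T ∝ √L, so T'/T = √(0.9303) = 0.9645.
Percentage change in T = (0.9645 − 1) × 100% = -3.55%.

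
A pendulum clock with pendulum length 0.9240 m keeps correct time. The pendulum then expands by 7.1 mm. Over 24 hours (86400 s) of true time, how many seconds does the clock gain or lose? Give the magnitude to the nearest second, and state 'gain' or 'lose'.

T ∝ √L, so T'/T = √(0.93110/0.9240) = 1.00383.
In 86400 s of true time the clock registers 86400/1.00383 = 86070.0 s, so it loses 330 s.

lose 330 s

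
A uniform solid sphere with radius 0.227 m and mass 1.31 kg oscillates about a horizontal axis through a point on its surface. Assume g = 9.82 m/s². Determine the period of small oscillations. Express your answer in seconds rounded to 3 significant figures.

1.13 s

I_cm = (2/5)mr² = 0.02700 kg·m². The pivot is at distance d = 0.227 m from the centre of mass.
By the parallel-axis theorem, I = I_cm + md² = 0.02700 + 0.06750 = 0.09450 kg·m².
T = 2π√(I/(mgd)) = 2π√(0.09450/(1.31 × 9.82 × 0.227)) = 1.13 s.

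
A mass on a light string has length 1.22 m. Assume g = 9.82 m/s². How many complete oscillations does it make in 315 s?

T = 2π√(L/g) = 2π√(1.22/9.82) = 2.215 s.
Number of complete oscillations = ⌊315/2.215⌋ = ⌊142.2⌋ = 142.

142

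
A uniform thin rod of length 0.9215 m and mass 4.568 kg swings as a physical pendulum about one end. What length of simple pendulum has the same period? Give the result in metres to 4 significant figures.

0.6143 m

The equivalent simple-pendulum length is L_eq = I/(md), where I is about the pivot and d = 0.46075 m.
I_cm = (1/12)mL² = 0.32325 kg·m², so I = I_cm + md² = 0.32325 + 0.96974 = 1.2930 kg·m².
L_eq = 1.2930/(4.568 × 0.46075) = 0.6143 m.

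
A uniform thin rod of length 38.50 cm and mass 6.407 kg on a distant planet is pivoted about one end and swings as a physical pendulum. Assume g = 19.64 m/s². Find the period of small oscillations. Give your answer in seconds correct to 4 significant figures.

0.7183 s

For a physical pendulum T = 2π√(I/(mgd)), with d = 0.19250 m from pivot to centre of mass.
I_cm = mL²/12 = 6.407 × 0.3850²/12 = 0.079140 kg·m²; I = I_cm + md² = 0.079140 + 6.407 × 0.19250² = 0.31656 kg·m².
T = 2π√(0.31656/(6.407 × 19.64 × 0.19250)) = 0.7183 s.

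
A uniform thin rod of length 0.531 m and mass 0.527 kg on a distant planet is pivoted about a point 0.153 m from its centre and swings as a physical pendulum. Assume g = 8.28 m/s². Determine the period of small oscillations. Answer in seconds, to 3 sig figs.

For a physical pendulum T = 2π√(I/(mgd)), with d = 0.1530 m from pivot to centre of mass.
I_cm = mL²/12 = 0.527 × 0.531²/12 = 0.01238 kg·m²; I = I_cm + md² = 0.01238 + 0.527 × 0.1530² = 0.02472 kg·m².
T = 2π√(0.02472/(0.527 × 8.28 × 0.1530)) = 1.21 s.

1.21 s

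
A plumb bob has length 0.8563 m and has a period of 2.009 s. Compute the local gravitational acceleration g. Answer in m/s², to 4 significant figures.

8.376 m/s²

From T = 2π√(L/g), g = 4π²L/T² = 4π² × 0.8563/2.0090² = 8.376 m/s².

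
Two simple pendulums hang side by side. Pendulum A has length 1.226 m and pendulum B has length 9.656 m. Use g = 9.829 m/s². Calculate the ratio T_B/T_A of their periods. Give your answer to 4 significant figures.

T ∝ √L, so T_B/T_A = √(L_B/L_A) = √(9.656/1.226) = 2.806.

2.806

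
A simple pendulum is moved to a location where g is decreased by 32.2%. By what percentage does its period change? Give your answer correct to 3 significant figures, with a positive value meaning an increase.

21.4%

T ∝ 1/√g, so T'/T = 1/√(0.6780) = 1.214.
Percentage change in T = (1.214 − 1) × 100% = 21.4%.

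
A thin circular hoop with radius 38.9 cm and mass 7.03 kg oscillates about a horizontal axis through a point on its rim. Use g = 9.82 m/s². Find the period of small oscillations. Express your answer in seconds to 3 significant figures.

I_cm = mr² = 1.064 kg·m². The pivot is at distance d = 0.389 m from the centre of mass.
By the parallel-axis theorem, I = I_cm + md² = 1.064 + 1.064 = 2.128 kg·m².
T = 2π√(I/(mgd)) = 2π√(2.128/(7.03 × 9.82 × 0.389)) = 1.77 s.

1.77 s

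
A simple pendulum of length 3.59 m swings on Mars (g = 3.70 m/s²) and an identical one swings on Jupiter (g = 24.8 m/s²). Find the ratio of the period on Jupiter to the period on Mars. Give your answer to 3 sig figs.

T ∝ 1/√g, so T₂/T₁ = √(g₁/g₂) = √(3.70/24.8) = 0.386.

0.386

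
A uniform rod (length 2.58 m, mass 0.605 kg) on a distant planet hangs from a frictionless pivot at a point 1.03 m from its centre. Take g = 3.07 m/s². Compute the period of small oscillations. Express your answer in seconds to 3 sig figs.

4.49 s

For a physical pendulum T = 2π√(I/(mgd)), with d = 1.030 m from pivot to centre of mass.
I_cm = mL²/12 = 0.605 × 2.58²/12 = 0.3356 kg·m²; I = I_cm + md² = 0.3356 + 0.605 × 1.030² = 0.9774 kg·m².
T = 2π√(0.9774/(0.605 × 3.07 × 1.030)) = 4.49 s.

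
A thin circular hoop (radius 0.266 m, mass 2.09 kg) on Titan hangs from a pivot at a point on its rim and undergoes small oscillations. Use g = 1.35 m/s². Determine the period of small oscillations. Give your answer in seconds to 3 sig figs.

I_cm = mr² = 0.1479 kg·m². The pivot is at distance d = 0.266 m from the centre of mass.
By the parallel-axis theorem, I = I_cm + md² = 0.1479 + 0.1479 = 0.2958 kg·m².
T = 2π√(I/(mgd)) = 2π√(0.2958/(2.09 × 1.35 × 0.266)) = 3.94 s.

3.94 s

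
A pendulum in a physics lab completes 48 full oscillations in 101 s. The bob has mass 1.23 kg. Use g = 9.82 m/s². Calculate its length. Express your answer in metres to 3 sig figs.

T = 101/48 = 2.104 s.
From T = 2π√(L/g), L = gT²/(4π²) = 9.82 × 2.104²/(4π²) = 1.10 m.

1.10 m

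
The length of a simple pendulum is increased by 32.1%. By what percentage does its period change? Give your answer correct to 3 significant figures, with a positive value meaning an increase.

T ∝ √L, so T'/T = √(1.321) = 1.149.
Percentage change in T = (1.149 − 1) × 100% = 14.9%.

14.9%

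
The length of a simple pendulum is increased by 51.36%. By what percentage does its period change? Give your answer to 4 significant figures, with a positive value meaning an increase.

T ∝ √L, so T'/T = √(1.5136) = 1.2303.
Percentage change in T = (1.2303 − 1) × 100% = 23.03%.

23.03%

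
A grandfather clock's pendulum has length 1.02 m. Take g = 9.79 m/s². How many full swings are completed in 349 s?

172

T = 2π√(L/g) = 2π√(1.02/9.79) = 2.028 s.
Number of complete oscillations = ⌊349/2.028⌋ = ⌊172.1⌋ = 172.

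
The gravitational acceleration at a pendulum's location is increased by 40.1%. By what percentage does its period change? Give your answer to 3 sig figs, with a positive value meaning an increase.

T ∝ 1/√g, so T'/T = 1/√(1.401) = 0.8449.
Percentage change in T = (0.8449 − 1) × 100% = -15.5%.

-15.5%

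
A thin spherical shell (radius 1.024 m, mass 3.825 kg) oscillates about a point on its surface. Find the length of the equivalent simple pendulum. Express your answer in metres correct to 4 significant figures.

The equivalent simple-pendulum length is L_eq = I/(md), where I is about the pivot and d = 1.0240 m.
I_cm = (2/3)mR² = 2.6739 kg·m², so I = I_cm + md² = 2.6739 + 4.0108 = 6.6847 kg·m².
L_eq = 6.6847/(3.825 × 1.0240) = 1.707 m.

1.707 m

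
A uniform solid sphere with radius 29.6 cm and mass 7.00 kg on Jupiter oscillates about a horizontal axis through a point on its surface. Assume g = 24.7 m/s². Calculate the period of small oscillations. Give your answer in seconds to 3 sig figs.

I_cm = (2/5)mr² = 0.2453 kg·m². The pivot is at distance d = 0.296 m from the centre of mass.
By the parallel-axis theorem, I = I_cm + md² = 0.2453 + 0.6133 = 0.8586 kg·m².
T = 2π√(I/(mgd)) = 2π√(0.8586/(7.00 × 24.7 × 0.296)) = 0.814 s.

0.814 s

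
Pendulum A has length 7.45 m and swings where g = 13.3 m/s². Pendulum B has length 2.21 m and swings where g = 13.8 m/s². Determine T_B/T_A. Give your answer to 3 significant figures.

T = 2π√(L/g), so T_B/T_A = √((L_B/g_B)/(L_A/g_A)) = √((2.21/13.8)/(7.45/13.3)) = 0.535.

0.535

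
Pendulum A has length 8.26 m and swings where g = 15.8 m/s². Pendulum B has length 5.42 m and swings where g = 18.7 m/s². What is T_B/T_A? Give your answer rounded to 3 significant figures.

0.745

T = 2π√(L/g), so T_B/T_A = √((L_B/g_B)/(L_A/g_A)) = √((5.42/18.7)/(8.26/15.8)) = 0.745.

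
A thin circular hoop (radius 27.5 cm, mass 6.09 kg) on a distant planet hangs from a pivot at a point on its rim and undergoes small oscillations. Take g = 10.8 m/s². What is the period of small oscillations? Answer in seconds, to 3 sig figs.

1.42 s

I_cm = mr² = 0.4606 kg·m². The pivot is at distance d = 0.275 m from the centre of mass.
By the parallel-axis theorem, I = I_cm + md² = 0.4606 + 0.4606 = 0.9211 kg·m².
T = 2π√(I/(mgd)) = 2π√(0.9211/(6.09 × 10.8 × 0.275)) = 1.42 s.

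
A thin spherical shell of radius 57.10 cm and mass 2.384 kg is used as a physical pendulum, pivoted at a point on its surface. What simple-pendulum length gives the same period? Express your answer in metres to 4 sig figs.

The equivalent simple-pendulum length is L_eq = I/(md), where I is about the pivot and d = 0.57100 m.
I_cm = (2/3)mR² = 0.51819 kg·m², so I = I_cm + md² = 0.51819 + 0.77728 = 1.2955 kg·m².
L_eq = 1.2955/(2.384 × 0.57100) = 0.9517 m.

0.9517 m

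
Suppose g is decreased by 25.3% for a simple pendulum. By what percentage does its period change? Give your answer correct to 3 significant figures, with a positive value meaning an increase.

T ∝ 1/√g, so T'/T = 1/√(0.7470) = 1.157.
Percentage change in T = (1.157 − 1) × 100% = 15.7%.

15.7%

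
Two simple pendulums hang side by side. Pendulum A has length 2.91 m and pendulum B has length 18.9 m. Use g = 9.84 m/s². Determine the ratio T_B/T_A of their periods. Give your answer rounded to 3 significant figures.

2.55

T ∝ √L, so T_B/T_A = √(L_B/L_A) = √(18.9/2.91) = 2.55.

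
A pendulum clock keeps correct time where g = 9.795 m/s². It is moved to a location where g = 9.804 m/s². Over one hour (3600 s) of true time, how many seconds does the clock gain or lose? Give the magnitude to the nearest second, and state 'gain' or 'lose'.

gain 2 s

The clock's period scales as T ∝ 1/√g, so T'/T = √(9.795/9.804) = 0.999541.
In 3600 s of true time the clock registers 3600/0.999541 = 3601.7 s, so it gains 2 s.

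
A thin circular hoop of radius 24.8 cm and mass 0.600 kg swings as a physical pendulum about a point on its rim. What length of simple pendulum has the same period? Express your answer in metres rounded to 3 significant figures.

0.496 m

The equivalent simple-pendulum length is L_eq = I/(md), where I is about the pivot and d = 0.2480 m.
I_cm = mR² = 0.03690 kg·m², so I = I_cm + md² = 0.03690 + 0.03690 = 0.07380 kg·m².
L_eq = 0.07380/(0.600 × 0.2480) = 0.496 m.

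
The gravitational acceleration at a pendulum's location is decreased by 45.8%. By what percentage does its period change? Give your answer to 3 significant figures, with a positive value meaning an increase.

35.8%

T ∝ 1/√g, so T'/T = 1/√(0.5420) = 1.358.
Percentage change in T = (1.358 − 1) × 100% = 35.8%.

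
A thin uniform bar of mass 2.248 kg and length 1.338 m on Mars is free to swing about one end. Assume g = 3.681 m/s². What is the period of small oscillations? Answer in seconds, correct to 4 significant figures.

For a physical pendulum T = 2π√(I/(mgd)), with d = 0.66900 m from pivot to centre of mass.
I_cm = mL²/12 = 2.248 × 1.338²/12 = 0.33537 kg·m²; I = I_cm + md² = 0.33537 + 2.248 × 0.66900² = 1.3415 kg·m².
T = 2π√(1.3415/(2.248 × 3.681 × 0.66900)) = 3.093 s.

3.093 s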